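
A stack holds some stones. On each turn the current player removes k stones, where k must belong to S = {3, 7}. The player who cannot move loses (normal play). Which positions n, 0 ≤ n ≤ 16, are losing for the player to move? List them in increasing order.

0, 1, 2, 6, 10, 11, 12, 16

n :  0  1  2  3  4  5  6  7  8  9 10 11 12 13 14 15 16
G :  0  0  0  1  1  1  0  2  2  1  0  0  0  1  1  1  0
P-positions are exactly the n with G(n) = 0.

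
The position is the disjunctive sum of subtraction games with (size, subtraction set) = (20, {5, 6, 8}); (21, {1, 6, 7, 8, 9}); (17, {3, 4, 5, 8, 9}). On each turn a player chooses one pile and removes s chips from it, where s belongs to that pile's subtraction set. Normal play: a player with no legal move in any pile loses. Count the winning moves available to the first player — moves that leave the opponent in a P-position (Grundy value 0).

Pile A, S = {5, 6, 8}:
n :  0  1  2  3  4  5  6  7  8  9 10 11 12 13 14 15 16 17 18 19 20
G :  0  0  0  0  0  1  1  1  1  1  2  2  2  0  0  0  0  0  1  1  1
G_A(20) = 1.
Pile B, S = {1, 6, 7, 8, 9}:
n :  0  1  2  3  4  5  6  7  8  9 10 11 12 13 14 15 16 17 18 19 20 21
G :  0  1  0  1  0  1  2  3  2  3  2  3  4  5  0  1  0  1  0  1  2  3
G_B(21) = 3.
Pile C, S = {3, 4, 5, 8, 9}:
n :  0  1  2  3  4  5  6  7  8  9 10 11 12 13 14 15 16 17
G :  0  0  0  1  1  1  2  2  2  3  3  3  0  0  0  1  1  1
G_C(17) = 1.
Combined Grundy value = 1 ⊕ 3 ⊕ 1 = 3.
A winning move leaves total XOR = 0, i.e. changes one component's Grundy value g to g ⊕ X where X is the current total.
Pile A: need g' = 1⊕3 = 2. Options: 20−5→G=0, 20−6→G=0, 20−8→G=2. Hits: 1.
Pile B: need g' = 3⊕3 = 0. Options: 21−1→G=2, 21−6→G=1, 21−7→G=0, 21−8→G=5, 21−9→G=4. Hits: 1.
Pile C: need g' = 1⊕3 = 2. Options: 17−3→G=0, 17−4→G=0, 17−5→G=0, 17−8→G=3, 17−9→G=2. Hits: 1.

3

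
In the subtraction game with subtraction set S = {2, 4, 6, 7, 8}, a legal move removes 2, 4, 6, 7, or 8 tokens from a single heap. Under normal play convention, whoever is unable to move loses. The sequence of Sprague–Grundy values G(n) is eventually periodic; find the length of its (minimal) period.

G(0) = 0
G(1) = mex{} = 0
G(2) = mex{0} = 1
G(3) = mex{0} = 1
G(4) = mex{1,0} = 2
G(5) = mex{1,0} = 2
G(6) = mex{2,1,0} = 3
G(7) = mex{2,1,0,0} = 3
G(8) = mex{3,2,1,0,0} = 4
G(9) = mex{3,2,1,1,0} = 4
G(10) = mex{4,3,2,1,1} = 0
G(11) = mex{4,3,2,2,1} = 0
G(12) = mex{0,4,3,2,2} = 1
G(13) = mex{0,4,3,3,2} = 1
G(14) = mex{1,0,4,3,3} = 2
G(15) = mex{1,0,4,4,3} = 2
G(16) = mex{2,1,0,4,4} = 3
G(17) = mex{2,1,0,0,4} = 3
G(18) = mex{3,2,1,0,0} = 4
G(19) = mex{3,2,1,1,0} = 4
G(20) = mex{4,3,2,1,1} = 0
G(21) = mex{4,3,2,2,1} = 0
G(n+10) = G(n) holds for n = 0,…,7 (a full window of length max(S) = 8), so the sequence is purely periodic with period 10.

10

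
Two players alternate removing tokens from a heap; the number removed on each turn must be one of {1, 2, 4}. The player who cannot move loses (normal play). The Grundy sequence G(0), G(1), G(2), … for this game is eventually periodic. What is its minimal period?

3

G(0) = 0
G(1) = mex{0} = 1
G(2) = mex{1,0} = 2
G(3) = mex{2,1} = 0
G(4) = mex{0,2,0} = 1
G(5) = mex{1,0,1} = 2
G(6) = mex{2,1,2} = 0
G(7) = mex{0,2,0} = 1
G(8) = mex{1,0,1} = 2
G(9) = mex{2,1,2} = 0
G(10) = mex{0,2,0} = 1
G(11) = mex{1,0,1} = 2
G(12) = mex{2,1,2} = 0
G(13) = mex{0,2,0} = 1
G(14) = mex{1,0,1} = 2
G(n+3) = G(n) holds for n = 0,…,3 (a full window of length max(S) = 4), so the sequence is purely periodic with period 3.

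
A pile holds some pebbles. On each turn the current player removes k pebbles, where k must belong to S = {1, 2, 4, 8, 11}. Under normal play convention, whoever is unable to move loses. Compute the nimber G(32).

n :  0  1  2  3  4  5  6  7  8  9 10 11 12 13 14 15 16 17 18 19 20 21 22 23 24 25 26 27 28 29 30 31 32
G :  0  1  2  0  1  2  0  1  2  0  1  2  0  1  2  0  1  2  0  1  2  0  1  2  0  1  2  0  1  2  0  1  2

2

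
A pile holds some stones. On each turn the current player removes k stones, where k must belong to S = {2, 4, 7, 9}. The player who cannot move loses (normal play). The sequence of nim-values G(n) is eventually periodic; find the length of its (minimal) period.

n :  0  1  2  3  4  5  6  7  8  9 10 11 12 13 14 15 16 17 18 19 20 21 22 23
G :  0  0  1  1  2  2  0  3  1  4  2  0  0  1  1  2  2  0  3  1  4  2  0  0
G(n+11) = G(n) holds for n = 0,…,8 (a full window of length max(S) = 9), so the sequence is purely periodic with period 11.

11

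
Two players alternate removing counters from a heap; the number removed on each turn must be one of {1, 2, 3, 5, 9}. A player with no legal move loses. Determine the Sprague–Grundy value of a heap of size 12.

0

G(0) = 0
G(1) = mex{0} = 1
G(2) = mex{1,0} = 2
G(3) = mex{2,1,0} = 3
G(4) = mex{3,2,1} = 0
G(5) = mex{0,3,2,0} = 1
G(6) = mex{1,0,3,1} = 2
G(7) = mex{2,1,0,2} = 3
G(8) = mex{3,2,1,3} = 0
G(9) = mex{0,3,2,0,0} = 1
G(10) = mex{1,0,3,1,1} = 2
G(11) = mex{2,1,0,2,2} = 3
G(12) = mex{3,2,1,3,3} = 0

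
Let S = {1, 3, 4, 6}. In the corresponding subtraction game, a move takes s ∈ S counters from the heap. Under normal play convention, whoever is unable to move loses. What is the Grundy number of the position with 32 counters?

2

n :  0  1  2  3  4  5  6  7  8  9 10 11 12 13 14 15 16 17 18 19 20 21 22 23 24 25 26 27 28 29 30 31 32
G :  0  1  0  1  2  3  2  0  1  0  1  2  3  2  0  1  0  1  2  3  2  0  1  0  1  2  3  2  0  1  0  1  2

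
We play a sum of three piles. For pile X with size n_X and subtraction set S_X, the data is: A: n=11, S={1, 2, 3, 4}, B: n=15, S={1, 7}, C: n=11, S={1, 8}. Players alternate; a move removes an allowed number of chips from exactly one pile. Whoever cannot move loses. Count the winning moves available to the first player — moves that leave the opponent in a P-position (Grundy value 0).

Pile A, S = {1, 2, 3, 4}:
G(0) = 0
G(1) = mex{0} = 1
G(2) = mex{1,0} = 2
G(3) = mex{2,1,0} = 3
G(4) = mex{3,2,1,0} = 4
G(5) = mex{4,3,2,1} = 0
G(6) = mex{0,4,3,2} = 1
G(7) = mex{1,0,4,3} = 2
G(8) = mex{2,1,0,4} = 3
G(9) = mex{3,2,1,0} = 4
G(10) = mex{4,3,2,1} = 0
G(11) = mex{0,4,3,2} = 1
G_A(11) = 1.
Pile B, S = {1, 7}:
G(0) = 0
G(1) = mex{0} = 1
G(2) = mex{1} = 0
G(3) = mex{0} = 1
G(4) = mex{1} = 0
G(5) = mex{0} = 1
G(6) = mex{1} = 0
G(7) = mex{0,0} = 1
G(8) = mex{1,1} = 0
G(9) = mex{0,0} = 1
G(10) = mex{1,1} = 0
G(11) = mex{0,0} = 1
G(12) = mex{1,1} = 0
G(13) = mex{0,0} = 1
G(14) = mex{1,1} = 0
G(15) = mex{0,0} = 1
G_B(15) = 1.
Pile C, S = {1, 8}:
n :  0  1  2  3  4  5  6  7  8  9 10 11
G :  0  1  0  1  0  1  0  1  2  0  1  0
G_C(11) = 0.
Combined Grundy value = 1 ⊕ 1 ⊕ 0 = 0.
A winning move leaves total XOR = 0, i.e. changes one component's Grundy value g to g ⊕ X where X is the current total.
Pile A: target g' = 1⊕0 = 1, but every legal move changes the Grundy value (mex property), so 0 moves.
Pile B: target g' = 1⊕0 = 1, but every legal move changes the Grundy value (mex property), so 0 moves.
Pile C: target g' = 0⊕0 = 0, but every legal move changes the Grundy value (mex property), so 0 moves.

0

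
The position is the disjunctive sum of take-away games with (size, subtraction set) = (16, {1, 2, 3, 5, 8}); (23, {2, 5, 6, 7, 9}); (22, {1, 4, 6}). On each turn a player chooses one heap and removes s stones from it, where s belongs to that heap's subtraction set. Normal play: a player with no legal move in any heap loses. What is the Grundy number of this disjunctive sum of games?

Heap A, S = {1, 2, 3, 5, 8}:
G(0) = 0
G(1) = mex{0} = 1
G(2) = mex{1,0} = 2
G(3) = mex{2,1,0} = 3
G(4) = mex{3,2,1} = 0
G(5) = mex{0,3,2,0} = 1
G(6) = mex{1,0,3,1} = 2
G(7) = mex{2,1,0,2} = 3
G(8) = mex{3,2,1,3,0} = 4
G(9) = mex{4,3,2,0,1} = 5
G(10) = mex{5,4,3,1,2} = 0
G(11) = mex{0,5,4,2,3} = 1
G(12) = mex{1,0,5,3,0} = 2
G(13) = mex{2,1,0,4,1} = 3
G(14) = mex{3,2,1,5,2} = 0
G(15) = mex{0,3,2,0,3} = 1
G(16) = mex{1,0,3,1,4} = 2
G_A(16) = 2.
Heap B, S = {2, 5, 6, 7, 9}:
n :  0  1  2  3  4  5  6  7  8  9 10 11 12 13 14 15 16 17 18 19 20 21 22 23
G :  0  0  1  1  0  2  1  3  2  2  3  3  0  4  1  0  0  1  1  2  2  3  3  2
G_B(23) = 2.
Heap C, S = {1, 4, 6}:
G(0) = 0
G(1) = mex{0} = 1
G(2) = mex{1} = 0
G(3) = mex{0} = 1
G(4) = mex{1,0} = 2
G(5) = mex{2,1} = 0
G(6) = mex{0,0,0} = 1
G(7) = mex{1,1,1} = 0
G(8) = mex{0,2,0} = 1
G(9) = mex{1,0,1} = 2
G(10) = mex{2,1,2} = 0
G(11) = mex{0,0,0} = 1
G(12) = mex{1,1,1} = 0
G(13) = mex{0,2,0} = 1
G(14) = mex{1,0,1} = 2
G(15) = mex{2,1,2} = 0
G(16) = mex{0,0,0} = 1
G(17) = mex{1,1,1} = 0
G(18) = mex{0,2,0} = 1
G(19) = mex{1,0,1} = 2
G(20) = mex{2,1,2} = 0
G(21) = mex{0,0,0} = 1
G(22) = mex{1,1,1} = 0
G_C(22) = 0.
Combined Grundy value = 2 ⊕ 2 ⊕ 0 = 0.

0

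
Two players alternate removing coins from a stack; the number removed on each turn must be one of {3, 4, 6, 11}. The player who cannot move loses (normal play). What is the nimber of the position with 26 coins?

0

G(0) = 0
G(1) = mex{} = 0
G(2) = mex{} = 0
G(3) = mex{0} = 1
G(4) = mex{0,0} = 1
G(5) = mex{0,0} = 1
G(6) = mex{1,0,0} = 2
G(7) = mex{1,1,0} = 2
G(8) = mex{1,1,0} = 2
G(9) = mex{2,1,1} = 0
G(10) = mex{2,2,1} = 0
G(11) = mex{2,2,1,0} = 3
G(12) = mex{0,2,2,0} = 1
G(13) = mex{0,0,2,0} = 1
G(14) = mex{3,0,2,1} = 4
G(15) = mex{1,3,0,1} = 2
G(16) = mex{1,1,0,1} = 2
G(17) = mex{4,1,3,2} = 0
G(18) = mex{2,4,1,2} = 0
G(19) = mex{2,2,1,2} = 0
G(20) = mex{0,2,4,0} = 1
G(21) = mex{0,0,2,0} = 1
G(22) = mex{0,0,2,3} = 1
G(23) = mex{1,0,0,1} = 2
G(24) = mex{1,1,0,1} = 2
G(25) = mex{1,1,0,4} = 2
G(26) = mex{2,1,1,2} = 0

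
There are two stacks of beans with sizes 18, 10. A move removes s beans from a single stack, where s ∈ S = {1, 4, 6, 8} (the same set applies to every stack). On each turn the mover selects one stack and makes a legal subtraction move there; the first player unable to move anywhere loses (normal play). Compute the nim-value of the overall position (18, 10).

2

All stacks use S = {1, 4, 6, 8}:
G(0) = 0
G(1) = mex{0} = 1
G(2) = mex{1} = 0
G(3) = mex{0} = 1
G(4) = mex{1,0} = 2
G(5) = mex{2,1} = 0
G(6) = mex{0,0,0} = 1
G(7) = mex{1,1,1} = 0
G(8) = mex{0,2,0,0} = 1
G(9) = mex{1,0,1,1} = 2
G(10) = mex{2,1,2,0} = 3
G(11) = mex{3,0,0,1} = 2
G(12) = mex{2,1,1,2} = 0
G(13) = mex{0,2,0,0} = 1
G(14) = mex{1,3,1,1} = 0
G(15) = mex{0,2,2,0} = 1
G(16) = mex{1,0,3,1} = 2
G(17) = mex{2,1,2,2} = 0
G(18) = mex{0,0,0,3} = 1
Stack A: G(18) = 1.
Stack B: G(10) = 3.
Combined Grundy value = 1 ⊕ 3 = 2.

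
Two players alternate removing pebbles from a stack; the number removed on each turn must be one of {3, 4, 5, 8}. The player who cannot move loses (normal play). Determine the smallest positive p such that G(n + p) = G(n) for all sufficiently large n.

11

G(0) = 0
G(1) = mex{} = 0
G(2) = mex{} = 0
G(3) = mex{0} = 1
G(4) = mex{0,0} = 1
G(5) = mex{0,0,0} = 1
G(6) = mex{1,0,0} = 2
G(7) = mex{1,1,0} = 2
G(8) = mex{1,1,1,0} = 2
G(9) = mex{2,1,1,0} = 3
G(10) = mex{2,2,1,0} = 3
G(11) = mex{2,2,2,1} = 0
G(12) = mex{3,2,2,1} = 0
G(13) = mex{3,3,2,1} = 0
G(14) = mex{0,3,3,2} = 1
G(15) = mex{0,0,3,2} = 1
G(16) = mex{0,0,0,2} = 1
G(17) = mex{1,0,0,3} = 2
G(18) = mex{1,1,0,3} = 2
G(19) = mex{1,1,1,0} = 2
G(20) = mex{2,1,1,0} = 3
G(21) = mex{2,2,1,0} = 3
G(22) = mex{2,2,2,1} = 0
G(23) = mex{3,2,2,1} = 0
G(n+11) = G(n) holds for n = 0,…,7 (a full window of length max(S) = 8), so the sequence is purely periodic with period 11.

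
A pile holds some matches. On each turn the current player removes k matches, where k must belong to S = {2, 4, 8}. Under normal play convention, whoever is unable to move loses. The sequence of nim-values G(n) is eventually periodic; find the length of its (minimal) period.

n :  0  1  2  3  4  5  6  7  8  9 10 11 12 13 14 15
G :  0  0  1  1  2  2  0  0  1  1  2  2  0  0  1  1
G(n+6) = G(n) holds for n = 0,…,7 (a full window of length max(S) = 8), so the sequence is purely periodic with period 6.

6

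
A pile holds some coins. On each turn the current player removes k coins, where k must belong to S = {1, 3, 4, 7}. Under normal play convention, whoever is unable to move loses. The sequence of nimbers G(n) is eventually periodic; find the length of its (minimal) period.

G(0) = 0
G(1) = mex{0} = 1
G(2) = mex{1} = 0
G(3) = mex{0,0} = 1
G(4) = mex{1,1,0} = 2
G(5) = mex{2,0,1} = 3
G(6) = mex{3,1,0} = 2
G(7) = mex{2,2,1,0} = 3
G(8) = mex{3,3,2,1} = 0
G(9) = mex{0,2,3,0} = 1
G(10) = mex{1,3,2,1} = 0
G(11) = mex{0,0,3,2} = 1
G(12) = mex{1,1,0,3} = 2
G(13) = mex{2,0,1,2} = 3
G(14) = mex{3,1,0,3} = 2
G(15) = mex{2,2,1,0} = 3
G(16) = mex{3,3,2,1} = 0
G(17) = mex{0,2,3,0} = 1
G(n+8) = G(n) holds for n = 0,…,6 (a full window of length max(S) = 7), so the sequence is purely periodic with period 8.

8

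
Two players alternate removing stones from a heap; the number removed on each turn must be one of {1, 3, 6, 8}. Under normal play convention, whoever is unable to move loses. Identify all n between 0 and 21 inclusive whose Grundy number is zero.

n :  0  1  2  3  4  5  6  7  8  9 10 11 12 13 14 15 16 17 18 19 20 21
G :  0  1  0  1  0  1  2  3  2  0  1  0  1  0  1  2  3  2  0  1  0  1
P-positions are exactly the n with G(n) = 0.

0, 2, 4, 9, 11, 13, 18, 20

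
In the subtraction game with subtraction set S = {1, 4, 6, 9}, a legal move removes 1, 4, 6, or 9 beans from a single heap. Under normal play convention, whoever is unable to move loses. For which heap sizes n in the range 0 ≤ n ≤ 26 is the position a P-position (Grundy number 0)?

0, 2, 5, 7, 10, 12, 15, 17, 20, 22, 25

G(0) = 0
G(1) = mex{0} = 1
G(2) = mex{1} = 0
G(3) = mex{0} = 1
G(4) = mex{1,0} = 2
G(5) = mex{2,1} = 0
G(6) = mex{0,0,0} = 1
G(7) = mex{1,1,1} = 0
G(8) = mex{0,2,0} = 1
G(9) = mex{1,0,1,0} = 2
G(10) = mex{2,1,2,1} = 0
G(11) = mex{0,0,0,0} = 1
G(12) = mex{1,1,1,1} = 0
G(13) = mex{0,2,0,2} = 1
G(14) = mex{1,0,1,0} = 2
G(15) = mex{2,1,2,1} = 0
G(16) = mex{0,0,0,0} = 1
G(17) = mex{1,1,1,1} = 0
G(18) = mex{0,2,0,2} = 1
G(19) = mex{1,0,1,0} = 2
G(20) = mex{2,1,2,1} = 0
G(21) = mex{0,0,0,0} = 1
G(22) = mex{1,1,1,1} = 0
G(23) = mex{0,2,0,2} = 1
G(24) = mex{1,0,1,0} = 2
G(25) = mex{2,1,2,1} = 0
G(26) = mex{0,0,0,0} = 1
P-positions are exactly the n with G(n) = 0.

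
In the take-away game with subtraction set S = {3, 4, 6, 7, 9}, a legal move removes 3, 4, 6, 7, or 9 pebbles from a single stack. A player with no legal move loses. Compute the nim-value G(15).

G(0) = 0
G(1) = mex{} = 0
G(2) = mex{} = 0
G(3) = mex{0} = 1
G(4) = mex{0,0} = 1
G(5) = mex{0,0} = 1
G(6) = mex{1,0,0} = 2
G(7) = mex{1,1,0,0} = 2
G(8) = mex{1,1,0,0} = 2
G(9) = mex{2,1,1,0,0} = 3
G(10) = mex{2,2,1,1,0} = 3
G(11) = mex{2,2,1,1,0} = 3
G(12) = mex{3,2,2,1,1} = 0
G(13) = mex{3,3,2,2,1} = 0
G(14) = mex{3,3,2,2,1} = 0
G(15) = mex{0,3,3,2,2} = 1

1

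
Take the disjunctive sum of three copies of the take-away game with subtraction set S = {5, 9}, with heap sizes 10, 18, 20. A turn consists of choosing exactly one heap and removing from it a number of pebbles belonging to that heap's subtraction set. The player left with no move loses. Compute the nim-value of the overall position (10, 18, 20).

All heaps use S = {5, 9}:
G(0) = 0
G(1) = mex{} = 0
G(2) = mex{} = 0
G(3) = mex{} = 0
G(4) = mex{} = 0
G(5) = mex{0} = 1
G(6) = mex{0} = 1
G(7) = mex{0} = 1
G(8) = mex{0} = 1
G(9) = mex{0,0} = 1
G(10) = mex{1,0} = 2
G(11) = mex{1,0} = 2
G(12) = mex{1,0} = 2
G(13) = mex{1,0} = 2
G(14) = mex{1,1} = 0
G(15) = mex{2,1} = 0
G(16) = mex{2,1} = 0
G(17) = mex{2,1} = 0
G(18) = mex{2,1} = 0
G(19) = mex{0,2} = 1
G(20) = mex{0,2} = 1
Heap A: G(10) = 2.
Heap B: G(18) = 0.
Heap C: G(20) = 1.
Combined Grundy value = 2 ⊕ 0 ⊕ 1 = 3.

3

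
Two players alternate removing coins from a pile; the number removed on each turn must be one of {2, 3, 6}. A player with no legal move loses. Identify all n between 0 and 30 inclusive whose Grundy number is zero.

n :  0  1  2  3  4  5  6  7  8  9 10 11 12 13 14 15 16 17 18 19 20 21 22 23 24 25 26 27 28 29 30
G :  0  0  1  1  2  0  3  1  2  0  0  1  1  2  0  3  1  2  0  0  1  1  2  0  3  1  2  0  0  1  1
P-positions are exactly the n with G(n) = 0.

0, 1, 5, 9, 10, 14, 18, 19, 23, 27, 28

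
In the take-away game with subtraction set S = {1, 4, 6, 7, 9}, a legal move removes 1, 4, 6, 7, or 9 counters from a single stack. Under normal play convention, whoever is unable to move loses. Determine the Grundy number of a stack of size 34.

3

n :  0  1  2  3  4  5  6  7  8  9 10 11 12 13 14 15 16 17 18 19 20 21 22 23 24 25 26 27 28 29 30 31 32 33 34
G :  0  1  0  1  2  0  1  2  3  2  0  1  2  0  1  0  1  2  0  1  2  3  2  0  1  2  0  1  0  1  2  0  1  2  3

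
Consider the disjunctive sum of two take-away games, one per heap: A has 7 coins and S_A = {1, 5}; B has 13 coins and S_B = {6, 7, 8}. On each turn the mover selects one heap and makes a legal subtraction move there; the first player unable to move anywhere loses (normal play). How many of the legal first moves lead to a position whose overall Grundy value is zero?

2

Heap A, S = {1, 5}:
n : 0 1 2 3 4 5 6 7
G : 0 1 0 1 0 1 0 1
G_A(7) = 1.
Heap B, S = {6, 7, 8}:
G(0) = 0
G(1) = mex{} = 0
G(2) = mex{} = 0
G(3) = mex{} = 0
G(4) = mex{} = 0
G(5) = mex{} = 0
G(6) = mex{0} = 1
G(7) = mex{0,0} = 1
G(8) = mex{0,0,0} = 1
G(9) = mex{0,0,0} = 1
G(10) = mex{0,0,0} = 1
G(11) = mex{0,0,0} = 1
G(12) = mex{1,0,0} = 2
G(13) = mex{1,1,0} = 2
G_B(13) = 2.
Combined Grundy value = 1 ⊕ 2 = 3.
A winning move leaves total XOR = 0, i.e. changes one component's Grundy value g to g ⊕ X where X is the current total.
Heap A: need g' = 1⊕3 = 2. Options: 7−1→G=0, 7−5→G=0. Hits: 0.
Heap B: need g' = 2⊕3 = 1. Options: 13−6→G=1, 13−7→G=1, 13−8→G=0. Hits: 2.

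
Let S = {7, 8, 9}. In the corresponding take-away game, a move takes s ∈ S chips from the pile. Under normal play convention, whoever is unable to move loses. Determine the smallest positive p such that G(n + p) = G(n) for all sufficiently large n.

n :  0  1  2  3  4  5  6  7  8  9 10 11 12 13 14 15 16 17 18 19 20 21 22 23 24 25 26 27 28 29 30 31 32 33
G :  0  0  0  0  0  0  0  1  1  1  1  1  1  1  2  2  0  0  0  0  0  0  0  1  1  1  1  1  1  1  2  2  0  0
G(n+16) = G(n) holds for n = 0,…,8 (a full window of length max(S) = 9), so the sequence is purely periodic with period 16.

16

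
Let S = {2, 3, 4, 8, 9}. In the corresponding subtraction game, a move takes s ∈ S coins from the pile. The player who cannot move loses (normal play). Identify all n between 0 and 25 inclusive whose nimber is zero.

0, 1, 6, 7, 12, 13, 18, 19, 24, 25

n :  0  1  2  3  4  5  6  7  8  9 10 11 12 13 14 15 16 17 18 19 20 21 22 23 24 25
G :  0  0  1  1  2  2  0  0  1  1  2  2  0  0  1  1  2  2  0  0  1  1  2  2  0  0
P-positions are exactly the n with G(n) = 0.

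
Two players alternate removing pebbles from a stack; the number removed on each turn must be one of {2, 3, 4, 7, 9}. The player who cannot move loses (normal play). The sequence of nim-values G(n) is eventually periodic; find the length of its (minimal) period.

11

n :  0  1  2  3  4  5  6  7  8  9 10 11 12 13 14 15 16 17 18 19 20 21 22 23
G :  0  0  1  1  2  2  0  3  1  4  2  0  0  1  1  2  2  0  3  1  4  2  0  0
G(n+11) = G(n) holds for n = 0,…,8 (a full window of length max(S) = 9), so the sequence is purely periodic with period 11.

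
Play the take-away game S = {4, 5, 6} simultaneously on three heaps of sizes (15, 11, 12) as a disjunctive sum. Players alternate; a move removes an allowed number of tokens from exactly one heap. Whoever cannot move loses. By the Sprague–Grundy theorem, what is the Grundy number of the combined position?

1

All heaps use S = {4, 5, 6}:
G(0) = 0
G(1) = mex{} = 0
G(2) = mex{} = 0
G(3) = mex{} = 0
G(4) = mex{0} = 1
G(5) = mex{0,0} = 1
G(6) = mex{0,0,0} = 1
G(7) = mex{0,0,0} = 1
G(8) = mex{1,0,0} = 2
G(9) = mex{1,1,0} = 2
G(10) = mex{1,1,1} = 0
G(11) = mex{1,1,1} = 0
G(12) = mex{2,1,1} = 0
G(13) = mex{2,2,1} = 0
G(14) = mex{0,2,2} = 1
G(15) = mex{0,0,2} = 1
Heap A: G(15) = 1.
Heap B: G(11) = 0.
Heap C: G(12) = 0.
Combined Grundy value = 1 ⊕ 0 ⊕ 0 = 1.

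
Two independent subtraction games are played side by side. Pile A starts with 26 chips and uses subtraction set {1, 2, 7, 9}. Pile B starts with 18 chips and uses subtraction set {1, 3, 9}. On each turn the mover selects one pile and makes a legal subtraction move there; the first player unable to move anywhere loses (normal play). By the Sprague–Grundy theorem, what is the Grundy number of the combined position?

Pile A, S = {1, 2, 7, 9}:
G(0) = 0
G(1) = mex{0} = 1
G(2) = mex{1,0} = 2
G(3) = mex{2,1} = 0
G(4) = mex{0,2} = 1
G(5) = mex{1,0} = 2
G(6) = mex{2,1} = 0
G(7) = mex{0,2,0} = 1
G(8) = mex{1,0,1} = 2
G(9) = mex{2,1,2,0} = 3
G(10) = mex{3,2,0,1} = 4
G(11) = mex{4,3,1,2} = 0
G(12) = mex{0,4,2,0} = 1
G(13) = mex{1,0,0,1} = 2
G(14) = mex{2,1,1,2} = 0
G(15) = mex{0,2,2,0} = 1
G(16) = mex{1,0,3,1} = 2
G(17) = mex{2,1,4,2} = 0
G(18) = mex{0,2,0,3} = 1
G(19) = mex{1,0,1,4} = 2
G(20) = mex{2,1,2,0} = 3
G(21) = mex{3,2,0,1} = 4
G(22) = mex{4,3,1,2} = 0
G(23) = mex{0,4,2,0} = 1
G(24) = mex{1,0,0,1} = 2
G(25) = mex{2,1,1,2} = 0
G(26) = mex{0,2,2,0} = 1
G_A(26) = 1.
Pile B, S = {1, 3, 9}:
G(0) = 0
G(1) = mex{0} = 1
G(2) = mex{1} = 0
G(3) = mex{0,0} = 1
G(4) = mex{1,1} = 0
G(5) = mex{0,0} = 1
G(6) = mex{1,1} = 0
G(7) = mex{0,0} = 1
G(8) = mex{1,1} = 0
G(9) = mex{0,0,0} = 1
G(10) = mex{1,1,1} = 0
G(11) = mex{0,0,0} = 1
G(12) = mex{1,1,1} = 0
G(13) = mex{0,0,0} = 1
G(14) = mex{1,1,1} = 0
G(15) = mex{0,0,0} = 1
G(16) = mex{1,1,1} = 0
G(17) = mex{0,0,0} = 1
G(18) = mex{1,1,1} = 0
G_B(18) = 0.
Combined Grundy value = 1 ⊕ 0 = 1.

1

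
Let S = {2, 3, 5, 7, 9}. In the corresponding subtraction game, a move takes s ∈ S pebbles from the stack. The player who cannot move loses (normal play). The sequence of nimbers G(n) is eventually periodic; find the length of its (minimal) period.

G(0) = 0
G(1) = mex{} = 0
G(2) = mex{0} = 1
G(3) = mex{0,0} = 1
G(4) = mex{1,0} = 2
G(5) = mex{1,1,0} = 2
G(6) = mex{2,1,0} = 3
G(7) = mex{2,2,1,0} = 3
G(8) = mex{3,2,1,0} = 4
G(9) = mex{3,3,2,1,0} = 4
G(10) = mex{4,3,2,1,0} = 5
G(11) = mex{4,4,3,2,1} = 0
G(12) = mex{5,4,3,2,1} = 0
G(13) = mex{0,5,4,3,2} = 1
G(14) = mex{0,0,4,3,2} = 1
G(15) = mex{1,0,5,4,3} = 2
G(16) = mex{1,1,0,4,3} = 2
G(17) = mex{2,1,0,5,4} = 3
G(18) = mex{2,2,1,0,4} = 3
G(19) = mex{3,2,1,0,5} = 4
G(20) = mex{3,3,2,1,0} = 4
G(21) = mex{4,3,2,1,0} = 5
G(22) = mex{4,4,3,2,1} = 0
G(23) = mex{5,4,3,2,1} = 0
G(n+11) = G(n) holds for n = 0,…,8 (a full window of length max(S) = 9), so the sequence is purely periodic with period 11.

11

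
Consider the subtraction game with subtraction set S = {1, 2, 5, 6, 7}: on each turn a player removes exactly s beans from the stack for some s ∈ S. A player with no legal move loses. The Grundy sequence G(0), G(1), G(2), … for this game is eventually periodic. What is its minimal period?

G(0) = 0
G(1) = mex{0} = 1
G(2) = mex{1,0} = 2
G(3) = mex{2,1} = 0
G(4) = mex{0,2} = 1
G(5) = mex{1,0,0} = 2
G(6) = mex{2,1,1,0} = 3
G(7) = mex{3,2,2,1,0} = 4
G(8) = mex{4,3,0,2,1} = 5
G(9) = mex{5,4,1,0,2} = 3
G(10) = mex{3,5,2,1,0} = 4
G(11) = mex{4,3,3,2,1} = 0
G(12) = mex{0,4,4,3,2} = 1
G(13) = mex{1,0,5,4,3} = 2
G(14) = mex{2,1,3,5,4} = 0
G(15) = mex{0,2,4,3,5} = 1
G(16) = mex{1,0,0,4,3} = 2
G(17) = mex{2,1,1,0,4} = 3
G(18) = mex{3,2,2,1,0} = 4
G(19) = mex{4,3,0,2,1} = 5
G(20) = mex{5,4,1,0,2} = 3
G(21) = mex{3,5,2,1,0} = 4
G(22) = mex{4,3,3,2,1} = 0
G(23) = mex{0,4,4,3,2} = 1
G(n+11) = G(n) holds for n = 0,…,6 (a full window of length max(S) = 7), so the sequence is purely periodic with period 11.

11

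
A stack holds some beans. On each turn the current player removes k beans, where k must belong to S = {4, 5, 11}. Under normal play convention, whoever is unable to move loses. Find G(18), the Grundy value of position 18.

G(0) = 0
G(1) = mex{} = 0
G(2) = mex{} = 0
G(3) = mex{} = 0
G(4) = mex{0} = 1
G(5) = mex{0,0} = 1
G(6) = mex{0,0} = 1
G(7) = mex{0,0} = 1
G(8) = mex{1,0} = 2
G(9) = mex{1,1} = 0
G(10) = mex{1,1} = 0
G(11) = mex{1,1,0} = 2
G(12) = mex{2,1,0} = 3
G(13) = mex{0,2,0} = 1
G(14) = mex{0,0,0} = 1
G(15) = mex{2,0,1} = 3
G(16) = mex{3,2,1} = 0
G(17) = mex{1,3,1} = 0
G(18) = mex{1,1,1} = 0

0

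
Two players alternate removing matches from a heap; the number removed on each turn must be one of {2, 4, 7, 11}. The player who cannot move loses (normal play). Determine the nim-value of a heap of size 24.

0

G(0) = 0
G(1) = mex{} = 0
G(2) = mex{0} = 1
G(3) = mex{0} = 1
G(4) = mex{1,0} = 2
G(5) = mex{1,0} = 2
G(6) = mex{2,1} = 0
G(7) = mex{2,1,0} = 3
G(8) = mex{0,2,0} = 1
G(9) = mex{3,2,1} = 0
G(10) = mex{1,0,1} = 2
G(11) = mex{0,3,2,0} = 1
G(12) = mex{2,1,2,0} = 3
G(13) = mex{1,0,0,1} = 2
G(14) = mex{3,2,3,1} = 0
G(15) = mex{2,1,1,2} = 0
G(16) = mex{0,3,0,2} = 1
G(17) = mex{0,2,2,0} = 1
G(18) = mex{1,0,1,3} = 2
G(19) = mex{1,0,3,1} = 2
G(20) = mex{2,1,2,0} = 3
G(21) = mex{2,1,0,2} = 3
G(22) = mex{3,2,0,1} = 4
G(23) = mex{3,2,1,3} = 0
G(24) = mex{4,3,1,2} = 0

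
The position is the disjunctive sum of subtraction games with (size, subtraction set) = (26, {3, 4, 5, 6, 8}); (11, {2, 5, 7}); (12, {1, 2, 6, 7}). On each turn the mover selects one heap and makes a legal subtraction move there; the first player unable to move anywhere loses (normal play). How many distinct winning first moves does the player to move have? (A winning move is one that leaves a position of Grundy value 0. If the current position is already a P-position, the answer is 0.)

4

Heap A, S = {3, 4, 5, 6, 8}:
n :  0  1  2  3  4  5  6  7  8  9 10 11 12 13 14 15 16 17 18 19 20 21 22 23 24 25 26
G :  0  0  0  1  1  1  2  2  2  3  3  0  0  0  1  1  1  2  2  2  3  3  0  0  0  1  1
G_A(26) = 1.
Heap B, S = {2, 5, 7}:
n :  0  1  2  3  4  5  6  7  8  9 10 11
G :  0  0  1  1  0  2  1  3  2  2  0  3
G_B(11) = 3.
Heap C, S = {1, 2, 6, 7}:
G(0) = 0
G(1) = mex{0} = 1
G(2) = mex{1,0} = 2
G(3) = mex{2,1} = 0
G(4) = mex{0,2} = 1
G(5) = mex{1,0} = 2
G(6) = mex{2,1,0} = 3
G(7) = mex{3,2,1,0} = 4
G(8) = mex{4,3,2,1} = 0
G(9) = mex{0,4,0,2} = 1
G(10) = mex{1,0,1,0} = 2
G(11) = mex{2,1,2,1} = 0
G(12) = mex{0,2,3,2} = 1
G_C(12) = 1.
Combined Grundy value = 1 ⊕ 3 ⊕ 1 = 3.
A winning move leaves total XOR = 0, i.e. changes one component's Grundy value g to g ⊕ X where X is the current total.
Heap A: need g' = 1⊕3 = 2. Options: 26−3→G=0, 26−4→G=0, 26−5→G=3, 26−6→G=3, 26−8→G=2. Hits: 1.
Heap B: need g' = 3⊕3 = 0. Options: 11−2→G=2, 11−5→G=1, 11−7→G=0. Hits: 1.
Heap C: need g' = 1⊕3 = 2. Options: 12−1→G=0, 12−2→G=2, 12−6→G=3, 12−7→G=2. Hits: 2.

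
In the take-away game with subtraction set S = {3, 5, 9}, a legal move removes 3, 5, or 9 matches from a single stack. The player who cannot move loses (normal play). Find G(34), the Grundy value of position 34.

0

n :  0  1  2  3  4  5  6  7  8  9 10 11 12 13 14 15 16 17 18 19 20 21 22 23 24 25 26 27 28 29 30 31 32 33 34
G :  0  0  0  1  1  1  2  2  0  3  3  1  0  2  0  1  0  1  0  1  0  1  0  1  0  1  0  1  0  1  0  1  0  1  0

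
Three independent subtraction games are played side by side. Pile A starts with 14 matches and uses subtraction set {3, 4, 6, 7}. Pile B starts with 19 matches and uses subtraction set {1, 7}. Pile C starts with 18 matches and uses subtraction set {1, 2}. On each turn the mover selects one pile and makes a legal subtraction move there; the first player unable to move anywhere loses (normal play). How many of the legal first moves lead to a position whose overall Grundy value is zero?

0

Pile A, S = {3, 4, 6, 7}:
G(0) = 0
G(1) = mex{} = 0
G(2) = mex{} = 0
G(3) = mex{0} = 1
G(4) = mex{0,0} = 1
G(5) = mex{0,0} = 1
G(6) = mex{1,0,0} = 2
G(7) = mex{1,1,0,0} = 2
G(8) = mex{1,1,0,0} = 2
G(9) = mex{2,1,1,0} = 3
G(10) = mex{2,2,1,1} = 0
G(11) = mex{2,2,1,1} = 0
G(12) = mex{3,2,2,1} = 0
G(13) = mex{0,3,2,2} = 1
G(14) = mex{0,0,2,2} = 1
G_A(14) = 1.
Pile B, S = {1, 7}:
n :  0  1  2  3  4  5  6  7  8  9 10 11 12 13 14 15 16 17 18 19
G :  0  1  0  1  0  1  0  1  0  1  0  1  0  1  0  1  0  1  0  1
G_B(19) = 1.
Pile C, S = {1, 2}:
G(0) = 0
G(1) = mex{0} = 1
G(2) = mex{1,0} = 2
G(3) = mex{2,1} = 0
G(4) = mex{0,2} = 1
G(5) = mex{1,0} = 2
G(6) = mex{2,1} = 0
G(7) = mex{0,2} = 1
G(8) = mex{1,0} = 2
G(9) = mex{2,1} = 0
G(10) = mex{0,2} = 1
G(11) = mex{1,0} = 2
G(12) = mex{2,1} = 0
G(13) = mex{0,2} = 1
G(14) = mex{1,0} = 2
G(15) = mex{2,1} = 0
G(16) = mex{0,2} = 1
G(17) = mex{1,0} = 2
G(18) = mex{2,1} = 0
G_C(18) = 0.
Combined Grundy value = 1 ⊕ 1 ⊕ 0 = 0.
A winning move leaves total XOR = 0, i.e. changes one component's Grundy value g to g ⊕ X where X is the current total.
Pile A: target g' = 1⊕0 = 1, but every legal move changes the Grundy value (mex property), so 0 moves.
Pile B: target g' = 1⊕0 = 1, but every legal move changes the Grundy value (mex property), so 0 moves.
Pile C: target g' = 0⊕0 = 0, but every legal move changes the Grundy value (mex property), so 0 moves.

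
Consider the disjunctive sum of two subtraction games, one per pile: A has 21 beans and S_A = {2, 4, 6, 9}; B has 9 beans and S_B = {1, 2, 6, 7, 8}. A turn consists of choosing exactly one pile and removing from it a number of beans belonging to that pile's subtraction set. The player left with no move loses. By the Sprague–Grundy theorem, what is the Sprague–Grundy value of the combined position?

Pile A, S = {2, 4, 6, 9}:
n :  0  1  2  3  4  5  6  7  8  9 10 11 12 13 14 15 16 17 18 19 20 21
G :  0  0  1  1  2  2  3  3  0  4  1  0  2  1  3  2  0  3  1  0  2  1
G_A(21) = 1.
Pile B, S = {1, 2, 6, 7, 8}:
n : 0 1 2 3 4 5 6 7 8 9
G : 0 1 2 0 1 2 3 4 5 3
G_B(9) = 3.
Combined Grundy value = 1 ⊕ 3 = 2.

2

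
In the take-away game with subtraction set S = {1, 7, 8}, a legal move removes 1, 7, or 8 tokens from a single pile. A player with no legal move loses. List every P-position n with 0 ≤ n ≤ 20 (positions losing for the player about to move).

n :  0  1  2  3  4  5  6  7  8  9 10 11 12 13 14 15 16 17 18 19 20
G :  0  1  0  1  0  1  0  1  2  3  2  3  2  3  2  0  1  0  1  0  1
P-positions are exactly the n with G(n) = 0.

0, 2, 4, 6, 15, 17, 19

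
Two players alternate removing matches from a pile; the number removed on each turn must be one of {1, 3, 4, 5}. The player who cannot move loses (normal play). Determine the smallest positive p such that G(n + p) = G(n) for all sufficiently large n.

n :  0  1  2  3  4  5  6  7  8  9 10 11 12 13 14 15 16 17
G :  0  1  0  1  2  3  2  3  0  1  0  1  2  3  2  3  0  1
G(n+8) = G(n) holds for n = 0,…,4 (a full window of length max(S) = 5), so the sequence is purely periodic with period 8.

8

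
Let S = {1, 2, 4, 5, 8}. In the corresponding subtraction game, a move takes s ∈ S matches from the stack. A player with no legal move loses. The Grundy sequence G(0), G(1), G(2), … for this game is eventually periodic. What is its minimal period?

3

n :  0  1  2  3  4  5  6  7  8  9 10 11 12 13 14
G :  0  1  2  0  1  2  0  1  2  0  1  2  0  1  2
G(n+3) = G(n) holds for n = 0,…,7 (a full window of length max(S) = 8), so the sequence is purely periodic with period 3.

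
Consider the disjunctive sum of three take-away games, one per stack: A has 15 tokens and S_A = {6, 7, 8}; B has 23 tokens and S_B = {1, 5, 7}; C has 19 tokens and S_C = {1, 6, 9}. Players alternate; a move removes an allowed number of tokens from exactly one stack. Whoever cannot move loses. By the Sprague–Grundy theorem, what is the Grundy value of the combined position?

Stack A, S = {6, 7, 8}:
G(0) = 0
G(1) = mex{} = 0
G(2) = mex{} = 0
G(3) = mex{} = 0
G(4) = mex{} = 0
G(5) = mex{} = 0
G(6) = mex{0} = 1
G(7) = mex{0,0} = 1
G(8) = mex{0,0,0} = 1
G(9) = mex{0,0,0} = 1
G(10) = mex{0,0,0} = 1
G(11) = mex{0,0,0} = 1
G(12) = mex{1,0,0} = 2
G(13) = mex{1,1,0} = 2
G(14) = mex{1,1,1} = 0
G(15) = mex{1,1,1} = 0
G_A(15) = 0.
Stack B, S = {1, 5, 7}:
G(0) = 0
G(1) = mex{0} = 1
G(2) = mex{1} = 0
G(3) = mex{0} = 1
G(4) = mex{1} = 0
G(5) = mex{0,0} = 1
G(6) = mex{1,1} = 0
G(7) = mex{0,0,0} = 1
G(8) = mex{1,1,1} = 0
G(9) = mex{0,0,0} = 1
G(10) = mex{1,1,1} = 0
G(11) = mex{0,0,0} = 1
G(12) = mex{1,1,1} = 0
G(13) = mex{0,0,0} = 1
G(14) = mex{1,1,1} = 0
G(15) = mex{0,0,0} = 1
G(16) = mex{1,1,1} = 0
G(17) = mex{0,0,0} = 1
G(18) = mex{1,1,1} = 0
G(19) = mex{0,0,0} = 1
G(20) = mex{1,1,1} = 0
G(21) = mex{0,0,0} = 1
G(22) = mex{1,1,1} = 0
G(23) = mex{0,0,0} = 1
G_B(23) = 1.
Stack C, S = {1, 6, 9}:
n :  0  1  2  3  4  5  6  7  8  9 10 11 12 13 14 15 16 17 18 19
G :  0  1  0  1  0  1  2  0  1  2  3  2  0  1  0  1  2  0  1  0
G_C(19) = 0.
Combined Grundy value = 0 ⊕ 1 ⊕ 0 = 1.

1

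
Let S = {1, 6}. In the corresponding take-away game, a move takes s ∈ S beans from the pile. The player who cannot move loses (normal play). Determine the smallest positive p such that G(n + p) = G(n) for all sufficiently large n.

7

G(0) = 0
G(1) = mex{0} = 1
G(2) = mex{1} = 0
G(3) = mex{0} = 1
G(4) = mex{1} = 0
G(5) = mex{0} = 1
G(6) = mex{1,0} = 2
G(7) = mex{2,1} = 0
G(8) = mex{0,0} = 1
G(9) = mex{1,1} = 0
G(10) = mex{0,0} = 1
G(11) = mex{1,1} = 0
G(12) = mex{0,2} = 1
G(13) = mex{1,0} = 2
G(14) = mex{2,1} = 0
G(15) = mex{0,0} = 1
G(n+7) = G(n) holds for n = 0,…,5 (a full window of length max(S) = 6), so the sequence is purely periodic with period 7.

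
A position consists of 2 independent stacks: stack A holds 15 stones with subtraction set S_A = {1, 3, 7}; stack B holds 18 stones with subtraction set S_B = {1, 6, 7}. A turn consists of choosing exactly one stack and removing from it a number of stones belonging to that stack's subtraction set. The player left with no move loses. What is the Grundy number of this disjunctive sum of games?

3

Stack A, S = {1, 3, 7}:
n :  0  1  2  3  4  5  6  7  8  9 10 11 12 13 14 15
G :  0  1  0  1  0  1  0  1  0  1  0  1  0  1  0  1
G_A(15) = 1.
Stack B, S = {1, 6, 7}:
n :  0  1  2  3  4  5  6  7  8  9 10 11 12 13 14 15 16 17 18
G :  0  1  0  1  0  1  2  3  2  3  2  3  0  1  0  1  0  1  2
G_B(18) = 2.
Combined Grundy value = 1 ⊕ 2 = 3.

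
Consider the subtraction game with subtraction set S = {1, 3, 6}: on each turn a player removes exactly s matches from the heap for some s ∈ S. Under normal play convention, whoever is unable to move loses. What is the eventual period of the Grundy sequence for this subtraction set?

n :  0  1  2  3  4  5  6  7  8  9 10 11 12 13 14 15 16 17 18 19
G :  0  1  0  1  0  1  2  3  2  0  1  0  1  0  1  2  3  2  0  1
G(n+9) = G(n) holds for n = 0,…,5 (a full window of length max(S) = 6), so the sequence is purely periodic with period 9.

9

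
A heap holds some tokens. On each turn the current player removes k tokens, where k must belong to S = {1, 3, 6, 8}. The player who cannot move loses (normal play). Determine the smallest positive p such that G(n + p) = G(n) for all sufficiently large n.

9

n :  0  1  2  3  4  5  6  7  8  9 10 11 12 13 14 15 16 17 18 19
G :  0  1  0  1  0  1  2  3  2  0  1  0  1  0  1  2  3  2  0  1
G(n+9) = G(n) holds for n = 0,…,7 (a full window of length max(S) = 8), so the sequence is purely periodic with period 9.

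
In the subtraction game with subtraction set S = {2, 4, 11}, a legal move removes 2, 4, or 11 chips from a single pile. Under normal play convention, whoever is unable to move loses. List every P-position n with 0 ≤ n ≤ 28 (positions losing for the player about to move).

G(0) = 0
G(1) = mex{} = 0
G(2) = mex{0} = 1
G(3) = mex{0} = 1
G(4) = mex{1,0} = 2
G(5) = mex{1,0} = 2
G(6) = mex{2,1} = 0
G(7) = mex{2,1} = 0
G(8) = mex{0,2} = 1
G(9) = mex{0,2} = 1
G(10) = mex{1,0} = 2
G(11) = mex{1,0,0} = 2
G(12) = mex{2,1,0} = 3
G(13) = mex{2,1,1} = 0
G(14) = mex{3,2,1} = 0
G(15) = mex{0,2,2} = 1
G(16) = mex{0,3,2} = 1
G(17) = mex{1,0,0} = 2
G(18) = mex{1,0,0} = 2
G(19) = mex{2,1,1} = 0
G(20) = mex{2,1,1} = 0
G(21) = mex{0,2,2} = 1
G(22) = mex{0,2,2} = 1
G(23) = mex{1,0,3} = 2
G(24) = mex{1,0,0} = 2
G(25) = mex{2,1,0} = 3
G(26) = mex{2,1,1} = 0
G(27) = mex{3,2,1} = 0
G(28) = mex{0,2,2} = 1
P-positions are exactly the n with G(n) = 0.

0, 1, 6, 7, 13, 14, 19, 20, 26, 27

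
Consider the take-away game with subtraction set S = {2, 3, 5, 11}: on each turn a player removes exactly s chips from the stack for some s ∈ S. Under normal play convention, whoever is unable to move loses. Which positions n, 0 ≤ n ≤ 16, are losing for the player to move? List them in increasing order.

n :  0  1  2  3  4  5  6  7  8  9 10 11 12 13 14 15 16
G :  0  0  1  1  2  2  3  0  0  1  1  2  2  3  0  0  1
P-positions are exactly the n with G(n) = 0.

0, 1, 7, 8, 14, 15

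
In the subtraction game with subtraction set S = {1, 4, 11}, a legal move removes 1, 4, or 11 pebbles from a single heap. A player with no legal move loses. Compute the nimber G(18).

1

G(0) = 0
G(1) = mex{0} = 1
G(2) = mex{1} = 0
G(3) = mex{0} = 1
G(4) = mex{1,0} = 2
G(5) = mex{2,1} = 0
G(6) = mex{0,0} = 1
G(7) = mex{1,1} = 0
G(8) = mex{0,2} = 1
G(9) = mex{1,0} = 2
G(10) = mex{2,1} = 0
G(11) = mex{0,0,0} = 1
G(12) = mex{1,1,1} = 0
G(13) = mex{0,2,0} = 1
G(14) = mex{1,0,1} = 2
G(15) = mex{2,1,2} = 0
G(16) = mex{0,0,0} = 1
G(17) = mex{1,1,1} = 0
G(18) = mex{0,2,0} = 1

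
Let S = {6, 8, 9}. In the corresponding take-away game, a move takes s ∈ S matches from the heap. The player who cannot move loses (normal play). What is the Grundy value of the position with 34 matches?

G(0) = 0
G(1) = mex{} = 0
G(2) = mex{} = 0
G(3) = mex{} = 0
G(4) = mex{} = 0
G(5) = mex{} = 0
G(6) = mex{0} = 1
G(7) = mex{0} = 1
G(8) = mex{0,0} = 1
G(9) = mex{0,0,0} = 1
G(10) = mex{0,0,0} = 1
G(11) = mex{0,0,0} = 1
G(12) = mex{1,0,0} = 2
G(13) = mex{1,0,0} = 2
G(14) = mex{1,1,0} = 2
G(15) = mex{1,1,1} = 0
G(16) = mex{1,1,1} = 0
G(17) = mex{1,1,1} = 0
G(18) = mex{2,1,1} = 0
G(19) = mex{2,1,1} = 0
G(20) = mex{2,2,1} = 0
G(21) = mex{0,2,2} = 1
G(22) = mex{0,2,2} = 1
G(23) = mex{0,0,2} = 1
G(24) = mex{0,0,0} = 1
G(25) = mex{0,0,0} = 1
G(26) = mex{0,0,0} = 1
G(27) = mex{1,0,0} = 2
G(28) = mex{1,0,0} = 2
G(29) = mex{1,1,0} = 2
G(30) = mex{1,1,1} = 0
G(31) = mex{1,1,1} = 0
G(32) = mex{1,1,1} = 0
G(33) = mex{2,1,1} = 0
G(34) = mex{2,1,1} = 0

0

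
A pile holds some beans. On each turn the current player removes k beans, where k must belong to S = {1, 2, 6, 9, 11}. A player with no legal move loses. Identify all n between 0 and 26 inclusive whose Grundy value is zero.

0, 3, 7, 10, 15, 20, 23

n :  0  1  2  3  4  5  6  7  8  9 10 11 12 13 14 15 16 17 18 19 20 21 22 23 24 25 26
G :  0  1  2  0  1  2  3  0  1  2  0  1  2  3  4  0  1  2  3  4  0  1  2  0  1  2  3
P-positions are exactly the n with G(n) = 0.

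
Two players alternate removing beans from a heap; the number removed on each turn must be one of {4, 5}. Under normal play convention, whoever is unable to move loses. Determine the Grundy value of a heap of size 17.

G(0) = 0
G(1) = mex{} = 0
G(2) = mex{} = 0
G(3) = mex{} = 0
G(4) = mex{0} = 1
G(5) = mex{0,0} = 1
G(6) = mex{0,0} = 1
G(7) = mex{0,0} = 1
G(8) = mex{1,0} = 2
G(9) = mex{1,1} = 0
G(10) = mex{1,1} = 0
G(11) = mex{1,1} = 0
G(12) = mex{2,1} = 0
G(13) = mex{0,2} = 1
G(14) = mex{0,0} = 1
G(15) = mex{0,0} = 1
G(16) = mex{0,0} = 1
G(17) = mex{1,0} = 2

2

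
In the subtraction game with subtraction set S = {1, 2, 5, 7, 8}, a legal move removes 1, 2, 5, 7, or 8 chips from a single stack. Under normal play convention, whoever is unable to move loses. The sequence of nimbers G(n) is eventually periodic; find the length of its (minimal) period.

n :  0  1  2  3  4  5  6  7  8  9 10 11 12 13 14
G :  0  1  2  0  1  2  0  1  2  0  1  2  0  1  2
G(n+3) = G(n) holds for n = 0,…,7 (a full window of length max(S) = 8), so the sequence is purely periodic with period 3.

3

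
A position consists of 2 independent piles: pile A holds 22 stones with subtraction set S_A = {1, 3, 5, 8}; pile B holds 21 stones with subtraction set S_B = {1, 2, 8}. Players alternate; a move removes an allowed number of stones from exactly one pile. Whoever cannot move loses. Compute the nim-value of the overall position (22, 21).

3

Pile A, S = {1, 3, 5, 8}:
G(0) = 0
G(1) = mex{0} = 1
G(2) = mex{1} = 0
G(3) = mex{0,0} = 1
G(4) = mex{1,1} = 0
G(5) = mex{0,0,0} = 1
G(6) = mex{1,1,1} = 0
G(7) = mex{0,0,0} = 1
G(8) = mex{1,1,1,0} = 2
G(9) = mex{2,0,0,1} = 3
G(10) = mex{3,1,1,0} = 2
G(11) = mex{2,2,0,1} = 3
G(12) = mex{3,3,1,0} = 2
G(13) = mex{2,2,2,1} = 0
G(14) = mex{0,3,3,0} = 1
G(15) = mex{1,2,2,1} = 0
G(16) = mex{0,0,3,2} = 1
G(17) = mex{1,1,2,3} = 0
G(18) = mex{0,0,0,2} = 1
G(19) = mex{1,1,1,3} = 0
G(20) = mex{0,0,0,2} = 1
G(21) = mex{1,1,1,0} = 2
G(22) = mex{2,0,0,1} = 3
G_A(22) = 3.
Pile B, S = {1, 2, 8}:
n :  0  1  2  3  4  5  6  7  8  9 10 11 12 13 14 15 16 17 18 19 20 21
G :  0  1  2  0  1  2  0  1  2  0  1  2  0  1  2  0  1  2  0  1  2  0
G_B(21) = 0.
Combined Grundy value = 3 ⊕ 0 = 3.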